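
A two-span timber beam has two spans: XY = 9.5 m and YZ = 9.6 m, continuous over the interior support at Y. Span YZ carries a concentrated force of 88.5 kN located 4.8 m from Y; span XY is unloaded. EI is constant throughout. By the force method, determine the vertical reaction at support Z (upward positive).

Take M_Y as the redundant. Released structure: two simple spans XY and YZ with a hinge at Y.
Discontinuity in slope at Y on the released structure — sum the simple-span end rotations:
  span YZ: point load 88.5 at a = 4.8: Pab(L + b)/(6LEI) = 509.8/EI
  relative rotation θ_0 = (0 + 509.8)/EI = 509.8/EI
A unit hogging moment at Y produces rotation L₁/(3EI) + L₂/(3EI) = 6.367/EI.
Slope continuity at Y: θ_0 = M_Y·6.367/EI, so M_Y = 509.8/6.367 = 80.07 kN·m (hogging).
Span YZ, ΣM about Z: R_Y^{YZ}·9.6 = 424.8 + 80.07, so R_Y^{YZ} = 52.59 kN and R_Z = 88.5 − 52.59 = 35.91 kN.

R_Z = 35.91 kN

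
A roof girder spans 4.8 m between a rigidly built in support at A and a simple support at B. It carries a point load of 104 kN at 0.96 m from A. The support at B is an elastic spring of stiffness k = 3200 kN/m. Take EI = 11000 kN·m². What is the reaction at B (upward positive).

Choose R_B as the redundant. The primary structure is the cantilever fixed at A.
Free-end deflection of the primary structure under the applied loading (downward +):
  point load 104 at a = 0.96: Pa²(3L − a)/(6EI) = 214.7/EI
Flexibility coefficient — unit upward force at B: δ_{BB} = L³/(3EI) = 36.86/EI.
With EI = 11000 kN·m²: δ_0 = 0.019518 m and δ_{BB} = 0.003351 m/kN.
Compatibility — the spring shortens by R_B/k under the reaction it provides: δ_0 − R_B·δ_{BB} = R_B/k. With 1/k = 0.000313 m/kN, R_B = δ_0 / (δ_{BB} + 1/k) = 0.019518 / (0.003351 + 0.000313) = 5.327 kN.

R_B = 5.327 kN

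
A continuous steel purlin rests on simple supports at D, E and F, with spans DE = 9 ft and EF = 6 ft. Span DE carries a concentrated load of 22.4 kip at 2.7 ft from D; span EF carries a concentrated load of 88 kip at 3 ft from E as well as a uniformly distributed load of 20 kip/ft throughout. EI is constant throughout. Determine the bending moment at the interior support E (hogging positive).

Take M_E as the redundant. Released structure: two simple spans DE and EF with a hinge at E.
Discontinuity in slope at E on the released structure — sum the simple-span end rotations:
  span DE: point load 22.4 at a = 2.7: Pab(L + a)/(6LEI) = 82.56/EI
  span EF: point load 88 at a = 3: Pab(L + b)/(6LEI) = 198/EI
  span EF: UDL 20: wL³/(24EI) = 180/EI
  relative rotation θ_0 = (82.56 + 378)/EI = 460.6/EI
A unit hogging moment at E produces rotation L₁/(3EI) + L₂/(3EI) = 5/EI.
Compatibility: M_E·(L₁+L₂)/(3EI) = θ_0, giving M_E = 92.11 kip·ft (hogging).

M_E = 92.11 kip·ft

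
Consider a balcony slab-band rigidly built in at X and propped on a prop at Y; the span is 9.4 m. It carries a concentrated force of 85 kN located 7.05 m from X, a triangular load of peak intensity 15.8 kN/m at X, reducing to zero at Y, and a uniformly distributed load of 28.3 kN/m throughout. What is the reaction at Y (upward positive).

Choose R_Y as the redundant. The primary structure is the cantilever fixed at X.
Free-end deflection of the primary structure under the applied loading (downward +):
  point load 85 at a = 7.05: Pa²(3L − a)/(6EI) = 14892/EI
  triangular load, peak 15.8 at the fixed end: w₀L⁴/(30EI) = 4112/EI
  UDL 28.3: wL⁴/(8EI) = 27619/EI
  δ_0 = 46623/EI
Flexibility coefficient — unit upward force at Y: δ_{YY} = L³/(3EI) = 276.9/EI.
The prop prevents deflection at Y: R_Y = δ_0/δ_{YY} = 46623/276.9 = 168.4 kN.

R_Y = 168.4 kN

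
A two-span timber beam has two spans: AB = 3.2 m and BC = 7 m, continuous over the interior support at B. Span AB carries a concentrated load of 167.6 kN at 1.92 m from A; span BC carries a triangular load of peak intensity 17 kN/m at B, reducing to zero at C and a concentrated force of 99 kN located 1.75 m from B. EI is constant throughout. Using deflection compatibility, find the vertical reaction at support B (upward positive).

R_B = 282.1 kN

Insert a hinge at B; M_B is the redundant, and each span becomes simply supported.
Discontinuity in slope at B on the released structure — sum the simple-span end rotations:
  span AB: point load 167.6 at a = 1.92: Pab(L + a)/(6LEI) = 109.8/EI
  span BC: triangular load, peak 17: w₀L³/(45EI) = 129.6/EI
  span BC: point load 99 at a = 1.75: Pab(L + b)/(6LEI) = 265.3/EI
  relative rotation θ_0 = (109.8 + 394.9)/EI = 504.7/EI
A unit hogging moment at B produces rotation L₁/(3EI) + L₂/(3EI) = 3.4/EI.
Compatibility: M_B·(L₁+L₂)/(3EI) = θ_0, giving M_B = 148.4 kN·m (hogging).
Span AB, ΣM about A with M_B applied at B: R_B^{AB}·3.2 = 321.8 + 148.4, so R_B^{AB} = 146.9 kN and R_A = 167.6 − 146.9 = 20.65 kN.
Span BC, ΣM about C: R_B^{BC}·7 = 797.4 + 148.4, so R_B^{BC} = 135.1 kN and R_C = 158.5 − 135.1 = 23.38 kN.
R_B = 146.9 + 135.1 = 282.1 kN.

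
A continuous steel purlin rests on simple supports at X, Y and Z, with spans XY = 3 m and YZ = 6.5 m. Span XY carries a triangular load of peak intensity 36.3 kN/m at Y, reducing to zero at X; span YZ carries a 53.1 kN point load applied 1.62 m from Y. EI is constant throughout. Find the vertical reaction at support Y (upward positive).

R_Y = 98.36 kN

Release continuity at Y by inserting a hinge; the redundant is the internal moment M_Y. The primary structure is two simply-supported spans XY and YZ.
End slopes at the hinge Y, treating each span as simply supported:
  span XY: triangular load, peak 36.3: w₀L³/(45EI) = 21.78/EI
  span YZ: point load 53.1 at a = 1.62: Pab(L + b)/(6LEI) = 122.5/EI
  relative rotation θ_0 = (21.78 + 122.5)/EI = 144.3/EI
A unit hogging moment at Y produces rotation L₁/(3EI) + L₂/(3EI) = 3.167/EI.
Compatibility: M_Y·(L₁+L₂)/(3EI) = θ_0, giving M_Y = 45.56 kN·m (hogging).
Span XY, ΣM about X with M_Y applied at Y: R_Y^{XY}·3 = 108.9 + 45.56, so R_Y^{XY} = 51.49 kN and R_X = 54.45 − 51.49 = 2.963 kN.
Span YZ, ΣM about Z: R_Y^{YZ}·6.5 = 259.1 + 45.56, so R_Y^{YZ} = 46.88 kN and R_Z = 53.1 − 46.88 = 6.225 kN.
R_Y = 51.49 + 46.88 = 98.36 kN.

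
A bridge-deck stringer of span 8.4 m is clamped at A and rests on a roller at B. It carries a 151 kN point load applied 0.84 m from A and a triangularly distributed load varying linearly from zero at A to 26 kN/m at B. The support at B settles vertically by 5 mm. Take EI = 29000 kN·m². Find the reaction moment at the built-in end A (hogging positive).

M_A = 221.6 kN·m

Remove the prop at B; the released (primary) structure is a cantilever built in at A.
Primary-structure tip deflection at B by superposition:
  point load 151 at a = 0.84: Pa²(3L − a)/(6EI) = 432.6/EI
  triangular load, peak 26 at the free end: 11w₀L⁴/(120EI) = 11866/EI
  δ_0 = 12299/EI
Tip deflection under a unit load at B: L³/(3EI) = 197.6/EI.
With EI = 29000 kN·m²: δ_0 = 0.42409 m and δ_{BB} = 0.006813 m/kN.
Compatibility — the beam at B must follow the support down by 0.005 m: δ_0 − R_B·δ_{BB} = 0.005, so R_B = (0.42409 − 0.005)/0.006813 = 61.52 kN.
Moment equilibrium about A: M_A = Σ(load moments about A) − R_B·L = 738.4 − 61.52×8.4 = 221.6 kN·m.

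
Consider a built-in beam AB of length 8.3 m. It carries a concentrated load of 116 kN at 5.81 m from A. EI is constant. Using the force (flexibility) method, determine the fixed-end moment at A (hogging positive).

Release both end moments; the primary structure is a simply-supported span AB with redundants M_A and M_B.
End rotations of the released simple span under the applied load (×1/EI):
  at A: point load 116 at a = 5.81: Pab(L + b)/(6LEI) = 363.6/EI
  at B: point load 116 at a = 5.81: Pab(L + a)/(6LEI) = 475.5/EI
  θ_A0 = 363.6/EI,  θ_B0 = 475.5/EI
Flexibility coefficients: a unit moment at one end gives L/(3EI) there and L/(6EI) at the far end, so f₁₁ = f₂₂ = 2.767/EI and f₁₂ = f₂₁ = 1.383/EI.
Compatibility — zero rotation at each built-in end:
  2.767 M_A + 1.383 M_B = 363.6
  1.383 M_A + 2.767 M_B = 475.5
Solving the pair gives M_A = 60.66 kN·m and M_B = 141.5 kN·m (hogging).

M_A = 60.66 kN·m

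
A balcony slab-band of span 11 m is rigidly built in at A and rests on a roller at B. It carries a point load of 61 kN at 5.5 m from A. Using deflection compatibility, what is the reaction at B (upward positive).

Release the roller at B. Primary structure: cantilever fixed at A.
Deflection at B on the released cantilever, summing each load's contribution:
  point load 61 at a = 5.5: Pa²(3L − a)/(6EI) = 8457/EI
Tip deflection under a unit load at B: L³/(3EI) = 443.7/EI.
The prop prevents deflection at B: R_B = δ_0/δ_{BB} = 8457/443.7 = 19.06 kN.

R_B = 19.06 kN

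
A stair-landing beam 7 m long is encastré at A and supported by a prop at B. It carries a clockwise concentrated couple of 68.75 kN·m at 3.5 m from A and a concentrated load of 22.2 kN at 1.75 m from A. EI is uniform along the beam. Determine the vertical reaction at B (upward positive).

Choose R_B as the redundant. The primary structure is the cantilever fixed at A.
Downward deflection at the released point B due to the loads:
  clockwise couple 68.75 at a = 3.5: M₀a(2L − a)/(2EI) = 1263/EI
  point load 22.2 at a = 1.75: Pa²(3L − a)/(6EI) = 218.1/EI
  δ_0 = 1481/EI
Tip deflection under a unit load at B: L³/(3EI) = 114.3/EI.
Compatibility at B: δ_0 − R_B·δ_{BB} = 0, so R_B = 1481/114.3 = 12.96 kN.

R_B = 12.96 kN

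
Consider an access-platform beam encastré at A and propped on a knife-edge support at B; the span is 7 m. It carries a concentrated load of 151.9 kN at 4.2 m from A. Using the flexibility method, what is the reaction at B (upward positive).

R_B = 65.62 kN

Choose R_B as the redundant. The primary structure is the cantilever fixed at A.
Free-end deflection of the primary structure under the applied loading (downward +):
  point load 151.9 at a = 4.2: Pa²(3L − a)/(6EI) = 7503/EI
Tip deflection under a unit load at B: L³/(3EI) = 114.3/EI.
The prop prevents deflection at B: R_B = δ_0/δ_{BB} = 7503/114.3 = 65.62 kN.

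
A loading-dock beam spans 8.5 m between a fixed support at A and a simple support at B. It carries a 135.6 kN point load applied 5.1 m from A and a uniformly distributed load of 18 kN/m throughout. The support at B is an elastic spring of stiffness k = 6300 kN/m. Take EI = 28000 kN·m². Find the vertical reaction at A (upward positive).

R_A = 175.1 kN

Release the roller at B. Primary structure: cantilever fixed at A.
Deflection at B on the released cantilever, summing each load's contribution:
  point load 135.6 at a = 5.1: Pa²(3L − a)/(6EI) = 11992/EI
  UDL 18: wL⁴/(8EI) = 11745/EI
  δ_0 = 23737/EI
Tip deflection under a unit load at B: L³/(3EI) = 204.7/EI.
With EI = 28000 kN·m²: δ_0 = 0.84774 m and δ_{BB} = 0.007311 m/kN.
Compatibility — the spring shortens by R_B/k under the reaction it provides: δ_0 − R_B·δ_{BB} = R_B/k. With 1/k = 0.000159 m/kN, R_B = δ_0 / (δ_{BB} + 1/k) = 0.84774 / (0.007311 + 0.000159) = 113.5 kN.
Vertical equilibrium: R_A = ΣP − R_B = 288.6 − 113.5 = 175.1 kN.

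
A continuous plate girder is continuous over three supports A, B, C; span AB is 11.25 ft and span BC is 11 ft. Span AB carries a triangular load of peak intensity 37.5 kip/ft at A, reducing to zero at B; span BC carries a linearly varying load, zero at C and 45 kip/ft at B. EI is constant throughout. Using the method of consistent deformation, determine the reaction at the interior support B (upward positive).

R_B = 292.7 kip

Release continuity at B by inserting a hinge; the redundant is the internal moment M_B. The primary structure is two simply-supported spans AB and BC.
End slopes at the hinge B, treating each span as simply supported:
  span AB: triangular load, peak 37.5: 7w₀L³/(360EI) = 1038/EI
  span BC: triangular load, peak 45: w₀L³/(45EI) = 1331/EI
  relative rotation θ_0 = (1038 + 1331)/EI = 2369/EI
A unit hogging moment at B produces rotation L₁/(3EI) + L₂/(3EI) = 7.417/EI.
Slope continuity at B: θ_0 = M_B·7.417/EI, so M_B = 2369/7.417 = 319.4 kip·ft (hogging).
Span AB, ΣM about A with M_B applied at B: R_B^{AB}·11.25 = 791 + 319.4, so R_B^{AB} = 98.71 kip and R_A = 210.9 − 98.71 = 112.2 kip.
Span BC, ΣM about C: R_B^{BC}·11 = 1815 + 319.4, so R_B^{BC} = 194 kip and R_C = 247.5 − 194 = 53.46 kip.
R_B = 98.71 + 194 = 292.7 kip.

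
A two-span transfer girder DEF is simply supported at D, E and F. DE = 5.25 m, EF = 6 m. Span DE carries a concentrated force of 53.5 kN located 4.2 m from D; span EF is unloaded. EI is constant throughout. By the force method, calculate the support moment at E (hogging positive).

M_E = 18.87 kN·m

Insert a hinge at E; M_E is the redundant, and each span becomes simply supported.
Rotations at E on the released spans (each span's end-slope, ×1/EI):
  span DE: point load 53.5 at a = 4.2: Pab(L + a)/(6LEI) = 70.78/EI
  relative rotation θ_0 = (70.78 + 0)/EI = 70.78/EI
A unit hogging moment at E produces rotation L₁/(3EI) + L₂/(3EI) = 3.75/EI.
Compatibility: M_E·(L₁+L₂)/(3EI) = θ_0, giving M_E = 18.87 kN·m (hogging).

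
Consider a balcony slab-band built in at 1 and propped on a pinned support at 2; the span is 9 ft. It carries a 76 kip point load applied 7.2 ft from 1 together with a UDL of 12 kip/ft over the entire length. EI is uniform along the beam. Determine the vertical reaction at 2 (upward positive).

R_2 = 94 kip

Remove the prop at 2; the released (primary) structure is a cantilever built in at 1.
Deflection at 2 on the released cantilever, summing each load's contribution:
  point load 76 at a = 7.2: Pa²(3L − a)/(6EI) = 13001/EI
  UDL 12: wL⁴/(8EI) = 9842/EI
  δ_0 = 22843/EI
Tip deflection under a unit load at 2: L³/(3EI) = 243/EI.
The prop prevents deflection at 2: R_2 = δ_0/δ_{22} = 22843/243 = 94 kip.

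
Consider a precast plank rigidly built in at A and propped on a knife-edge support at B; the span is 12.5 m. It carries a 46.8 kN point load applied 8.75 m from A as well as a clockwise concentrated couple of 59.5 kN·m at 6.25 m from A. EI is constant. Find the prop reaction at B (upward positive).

Choose R_B as the redundant. The primary structure is the cantilever fixed at A.
Deflection at B on the released cantilever, summing each load's contribution:
  point load 46.8 at a = 8.75: Pa²(3L − a)/(6EI) = 17169/EI
  clockwise couple 59.5 at a = 6.25: M₀a(2L − a)/(2EI) = 3486/EI
  δ_0 = 20655/EI
Flexibility coefficient — unit upward force at B: δ_{BB} = L³/(3EI) = 651/EI.
The prop prevents deflection at B: R_B = δ_0/δ_{BB} = 20655/651 = 31.73 kN.

R_B = 31.73 kN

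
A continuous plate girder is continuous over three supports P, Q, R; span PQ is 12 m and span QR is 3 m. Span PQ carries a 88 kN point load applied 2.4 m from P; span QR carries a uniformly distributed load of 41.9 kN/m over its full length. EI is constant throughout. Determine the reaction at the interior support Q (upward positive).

R_Q = 118.2 kN

Take M_Q as the redundant. Released structure: two simple spans PQ and QR with a hinge at Q.
Discontinuity in slope at Q on the released structure — sum the simple-span end rotations:
  span PQ: point load 88 at a = 2.4: Pab(L + a)/(6LEI) = 405.5/EI
  span QR: UDL 41.9: wL³/(24EI) = 47.14/EI
  relative rotation θ_0 = (405.5 + 47.14)/EI = 452.6/EI
A unit hogging moment at Q produces rotation L₁/(3EI) + L₂/(3EI) = 5/EI.
Compatibility: M_Q·(L₁+L₂)/(3EI) = θ_0, giving M_Q = 90.53 kN·m (hogging).
Span PQ, ΣM about P with M_Q applied at Q: R_Q^{PQ}·12 = 211.2 + 90.53, so R_Q^{PQ} = 25.14 kN and R_P = 88 − 25.14 = 62.86 kN.
Span QR, ΣM about R: R_Q^{QR}·3 = 188.6 + 90.53, so R_Q^{QR} = 93.03 kN and R_R = 125.7 − 93.03 = 32.67 kN.
R_Q = 25.14 + 93.03 = 118.2 kN.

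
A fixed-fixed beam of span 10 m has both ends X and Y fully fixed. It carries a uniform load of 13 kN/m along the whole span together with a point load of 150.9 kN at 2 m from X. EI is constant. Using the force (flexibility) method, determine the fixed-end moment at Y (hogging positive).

Take the two fixed-end moments M_X, M_Y as redundants; the released structure is the simple span XY.
On the primary (simply-supported) span, the end slopes from the loading are:
  at X: UDL 13: wL³/(24EI) = 541.7/EI
  at Y: UDL 13: wL³/(24EI) = 541.7/EI
  at X: point load 150.9 at a = 2: Pab(L + b)/(6LEI) = 724.3/EI
  at Y: point load 150.9 at a = 2: Pab(L + a)/(6LEI) = 482.9/EI
  θ_X0 = 1266/EI,  θ_Y0 = 1025/EI
Flexibility coefficients: a unit moment at one end gives L/(3EI) there and L/(6EI) at the far end, so f₁₁ = f₂₂ = 3.333/EI and f₁₂ = f₂₁ = 1.667/EI.
Compatibility — zero rotation at each built-in end:
  3.333 M_X + 1.667 M_Y = 1266
  1.667 M_X + 3.333 M_Y = 1025
Solving the pair gives M_X = 301.5 kN·m and M_Y = 156.6 kN·m (hogging).

M_Y = 156.6 kN·m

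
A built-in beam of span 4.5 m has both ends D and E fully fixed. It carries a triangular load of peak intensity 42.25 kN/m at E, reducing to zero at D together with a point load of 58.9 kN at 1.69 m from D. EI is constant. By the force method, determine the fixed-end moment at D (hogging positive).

Take the two fixed-end moments M_D, M_E as redundants; the released structure is the simple span DE.
On the primary (simply-supported) span, the end slopes from the loading are:
  at D: triangular load, peak 42.25: 7w₀L³/(360EI) = 74.86/EI
  at E: triangular load, peak 42.25: w₀L³/(45EI) = 85.56/EI
  at D: point load 58.9 at a = 1.69: Pab(L + b)/(6LEI) = 75.73/EI
  at E: point load 58.9 at a = 1.69: Pab(L + a)/(6LEI) = 64.13/EI
  θ_D0 = 150.6/EI,  θ_E0 = 149.7/EI
Flexibility coefficients: a unit moment at one end gives L/(3EI) there and L/(6EI) at the far end, so f₁₁ = f₂₂ = 1.5/EI and f₁₂ = f₂₁ = 0.75/EI.
Compatibility — zero rotation at each built-in end:
  1.5 M_D + 0.75 M_E = 150.6
  0.75 M_D + 1.5 M_E = 149.7
Solving the pair gives M_D = 67.33 kN·m and M_E = 66.12 kN·m (hogging).

M_D = 67.33 kN·m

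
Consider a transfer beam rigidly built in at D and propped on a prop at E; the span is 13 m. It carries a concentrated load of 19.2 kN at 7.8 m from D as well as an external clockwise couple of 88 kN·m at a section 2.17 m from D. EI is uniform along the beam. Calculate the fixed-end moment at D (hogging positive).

Take the reaction at E as the redundant and release it; the primary structure is a cantilever fixed at D.
Free-end deflection of the primary structure under the applied loading (downward +):
  point load 19.2 at a = 7.8: Pa²(3L − a)/(6EI) = 6074/EI
  clockwise couple 88 at a = 2.17: M₀a(2L − a)/(2EI) = 2275/EI
  δ_0 = 8350/EI
Flexibility coefficient — unit upward force at E: δ_{EE} = L³/(3EI) = 732.3/EI.
Compatibility at E: δ_0 − R_E·δ_{EE} = 0, so R_E = 8350/732.3 = 11.4 kN.
Moment equilibrium about D: M_D = Σ(load moments about D) − R_E·L = 237.8 − 11.4×13 = 89.54 kN·m.

M_D = 89.54 kN·m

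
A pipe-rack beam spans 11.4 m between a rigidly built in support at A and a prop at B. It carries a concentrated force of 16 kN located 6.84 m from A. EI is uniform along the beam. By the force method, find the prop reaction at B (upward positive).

R_B = 6.912 kN

Choose R_B as the redundant. The primary structure is the cantilever fixed at A.
Free-end deflection of the primary structure under the applied loading (downward +):
  point load 16 at a = 6.84: Pa²(3L − a)/(6EI) = 3413/EI
Tip deflection under a unit load at B: L³/(3EI) = 493.8/EI.
Compatibility at B: δ_0 − R_B·δ_{BB} = 0, so R_B = 3413/493.8 = 6.912 kN.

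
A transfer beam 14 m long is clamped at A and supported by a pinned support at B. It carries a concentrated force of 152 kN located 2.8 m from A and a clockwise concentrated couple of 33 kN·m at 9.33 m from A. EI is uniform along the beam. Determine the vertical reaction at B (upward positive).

R_B = 11.65 kN

Take the reaction at B as the redundant and release it; the primary structure is a cantilever fixed at A.
Primary-structure tip deflection at B by superposition:
  point load 152 at a = 2.8: Pa²(3L − a)/(6EI) = 7786/EI
  clockwise couple 33 at a = 9.33: M₀a(2L − a)/(2EI) = 2874/EI
  δ_0 = 10660/EI
Tip deflection under a unit load at B: L³/(3EI) = 914.7/EI.
The prop prevents deflection at B: R_B = δ_0/δ_{BB} = 10660/914.7 = 11.65 kN.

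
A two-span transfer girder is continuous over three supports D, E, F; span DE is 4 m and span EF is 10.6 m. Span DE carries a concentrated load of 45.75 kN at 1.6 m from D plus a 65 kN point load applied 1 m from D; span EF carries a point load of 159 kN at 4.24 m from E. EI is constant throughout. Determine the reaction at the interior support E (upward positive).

R_E = 216.6 kN

Take M_E as the redundant. Released structure: two simple spans DE and EF with a hinge at E.
Rotations at E on the released spans (each span's end-slope, ×1/EI):
  span DE: point load 45.75 at a = 1.6: Pab(L + a)/(6LEI) = 40.99/EI
  span DE: point load 65 at a = 1: Pab(L + a)/(6LEI) = 40.62/EI
  span EF: point load 159 at a = 4.24: Pab(L + b)/(6LEI) = 1143/EI
  relative rotation θ_0 = (81.62 + 1143)/EI = 1225/EI
A unit hogging moment at E produces rotation L₁/(3EI) + L₂/(3EI) = 4.867/EI.
Compatibility: M_E·(L₁+L₂)/(3EI) = θ_0, giving M_E = 251.7 kN·m (hogging).
Span DE, ΣM about D with M_E applied at E: R_E^{DE}·4 = 138.2 + 251.7, so R_E^{DE} = 97.48 kN and R_D = 110.8 − 97.48 = 13.27 kN.
Span EF, ΣM about F: R_E^{EF}·10.6 = 1011 + 251.7, so R_E^{EF} = 119.1 kN and R_F = 159 − 119.1 = 39.85 kN.
R_E = 97.48 + 119.1 = 216.6 kN.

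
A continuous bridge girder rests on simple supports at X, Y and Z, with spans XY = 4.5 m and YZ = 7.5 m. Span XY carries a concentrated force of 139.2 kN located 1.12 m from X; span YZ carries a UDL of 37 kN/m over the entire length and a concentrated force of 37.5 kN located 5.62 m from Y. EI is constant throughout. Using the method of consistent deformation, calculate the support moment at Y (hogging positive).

Insert a hinge at Y; M_Y is the redundant, and each span becomes simply supported.
Discontinuity in slope at Y on the released structure — sum the simple-span end rotations:
  span XY: point load 139.2 at a = 1.12: Pab(L + a)/(6LEI) = 109.7/EI
  span YZ: UDL 37: wL³/(24EI) = 650.4/EI
  span YZ: point load 37.5 at a = 5.62: Pab(L + b)/(6LEI) = 82.59/EI
  relative rotation θ_0 = (109.7 + 733)/EI = 842.7/EI
A unit hogging moment at Y produces rotation L₁/(3EI) + L₂/(3EI) = 4/EI.
Compatibility: M_Y·(L₁+L₂)/(3EI) = θ_0, giving M_Y = 210.7 kN·m (hogging).

M_Y = 210.7 kN·m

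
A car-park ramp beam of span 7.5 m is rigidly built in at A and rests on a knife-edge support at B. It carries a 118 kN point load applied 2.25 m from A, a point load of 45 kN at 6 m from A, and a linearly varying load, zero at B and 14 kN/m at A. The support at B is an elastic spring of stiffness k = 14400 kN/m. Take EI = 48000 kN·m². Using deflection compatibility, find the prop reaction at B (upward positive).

Release the roller at B. Primary structure: cantilever fixed at A.
Free-end deflection of the primary structure under the applied loading (downward +):
  point load 118 at a = 2.25: Pa²(3L − a)/(6EI) = 2016/EI
  point load 45 at a = 6: Pa²(3L − a)/(6EI) = 4455/EI
  triangular load, peak 14 at the fixed end: w₀L⁴/(30EI) = 1477/EI
  δ_0 = 7948/EI
Tip deflection under a unit load at B: L³/(3EI) = 140.6/EI.
With EI = 48000 kN·m²: δ_0 = 0.16558 m and δ_{BB} = 0.00293 m/kN.
Compatibility — the spring shortens by R_B/k under the reaction it provides: δ_0 − R_B·δ_{BB} = R_B/k. With 1/k = 0.000069 m/kN, R_B = δ_0 / (δ_{BB} + 1/k) = 0.16558 / (0.00293 + 0.000069) = 55.21 kN.

R_B = 55.21 kN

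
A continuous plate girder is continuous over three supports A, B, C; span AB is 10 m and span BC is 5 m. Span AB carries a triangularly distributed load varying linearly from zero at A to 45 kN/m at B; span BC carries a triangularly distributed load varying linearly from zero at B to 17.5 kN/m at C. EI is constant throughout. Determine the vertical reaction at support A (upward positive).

R_A = 54.15 kN

Take M_B as the redundant. Released structure: two simple spans AB and BC with a hinge at B.
Rotations at B on the released spans (each span's end-slope, ×1/EI):
  span AB: triangular load, peak 45: w₀L³/(45EI) = 1000/EI
  span BC: triangular load, peak 17.5: 7w₀L³/(360EI) = 42.53/EI
  relative rotation θ_0 = (1000 + 42.53)/EI = 1043/EI
A unit hogging moment at B produces rotation L₁/(3EI) + L₂/(3EI) = 5/EI.
Compatibility: M_B·(L₁+L₂)/(3EI) = θ_0, giving M_B = 208.5 kN·m (hogging).
Span AB, ΣM about A with M_B applied at B: R_B^{AB}·10 = 1500 + 208.5, so R_B^{AB} = 170.9 kN and R_A = 225 − 170.9 = 54.15 kN.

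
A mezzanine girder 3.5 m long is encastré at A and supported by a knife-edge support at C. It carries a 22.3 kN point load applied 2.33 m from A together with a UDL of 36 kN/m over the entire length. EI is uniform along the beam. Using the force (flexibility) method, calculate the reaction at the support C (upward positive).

R_C = 58.78 kN

Remove the prop at C; the released (primary) structure is a cantilever built in at A.
Free-end deflection of the primary structure under the applied loading (downward +):
  point load 22.3 at a = 2.33: Pa²(3L − a)/(6EI) = 164.8/EI
  UDL 36: wL⁴/(8EI) = 675.3/EI
  δ_0 = 840.1/EI
Tip deflection under a unit load at C: L³/(3EI) = 14.29/EI.
Compatibility at C: δ_0 − R_C·δ_{CC} = 0, so R_C = 840.1/14.29 = 58.78 kN.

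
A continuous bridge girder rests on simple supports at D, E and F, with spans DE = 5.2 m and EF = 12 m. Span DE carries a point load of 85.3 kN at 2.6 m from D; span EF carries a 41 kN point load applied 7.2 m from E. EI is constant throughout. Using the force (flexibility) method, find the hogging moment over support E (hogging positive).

Take M_E as the redundant. Released structure: two simple spans DE and EF with a hinge at E.
Rotations at E on the released spans (each span's end-slope, ×1/EI):
  span DE: point load 85.3 at a = 2.6: Pab(L + a)/(6LEI) = 144.2/EI
  span EF: point load 41 at a = 7.2: Pab(L + b)/(6LEI) = 330.6/EI
  relative rotation θ_0 = (144.2 + 330.6)/EI = 474.8/EI
A unit hogging moment at E produces rotation L₁/(3EI) + L₂/(3EI) = 5.733/EI.
Slope continuity at E: θ_0 = M_E·5.733/EI, so M_E = 474.8/5.733 = 82.81 kN·m (hogging).

M_E = 82.81 kN·m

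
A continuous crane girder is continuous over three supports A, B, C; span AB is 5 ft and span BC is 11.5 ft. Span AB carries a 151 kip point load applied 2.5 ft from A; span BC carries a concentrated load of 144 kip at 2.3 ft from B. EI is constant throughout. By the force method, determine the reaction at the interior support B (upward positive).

Take M_B as the redundant. Released structure: two simple spans AB and BC with a hinge at B.
End slopes at the hinge B, treating each span as simply supported:
  span AB: point load 151 at a = 2.5: Pab(L + a)/(6LEI) = 235.9/EI
  span BC: point load 144 at a = 2.3: Pab(L + b)/(6LEI) = 914.1/EI
  relative rotation θ_0 = (235.9 + 914.1)/EI = 1150/EI
A unit hogging moment at B produces rotation L₁/(3EI) + L₂/(3EI) = 5.5/EI.
Slope continuity at B: θ_0 = M_B·5.5/EI, so M_B = 1150/5.5 = 209.1 kip·ft (hogging).
Span AB, ΣM about A with M_B applied at B: R_B^{AB}·5 = 377.5 + 209.1, so R_B^{AB} = 117.3 kip and R_A = 151 − 117.3 = 33.68 kip.
Span BC, ΣM about C: R_B^{BC}·11.5 = 1325 + 209.1, so R_B^{BC} = 133.4 kip and R_C = 144 − 133.4 = 10.62 kip.
R_B = 117.3 + 133.4 = 250.7 kip.

R_B = 250.7 kip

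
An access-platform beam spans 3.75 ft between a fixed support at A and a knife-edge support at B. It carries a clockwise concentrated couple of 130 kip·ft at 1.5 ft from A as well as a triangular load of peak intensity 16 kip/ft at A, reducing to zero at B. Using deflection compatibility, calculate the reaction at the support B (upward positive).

R_B = 39.28 kip

Release the roller at B. Primary structure: cantilever fixed at A.
Primary-structure tip deflection at B by superposition:
  clockwise couple 130 at a = 1.5: M₀a(2L − a)/(2EI) = 585/EI
  triangular load, peak 16 at the fixed end: w₀L⁴/(30EI) = 105.5/EI
  δ_0 = 690.5/EI
Tip deflection under a unit load at B: L³/(3EI) = 17.58/EI.
Compatibility at B: δ_0 − R_B·δ_{BB} = 0, so R_B = 690.5/17.58 = 39.28 kip.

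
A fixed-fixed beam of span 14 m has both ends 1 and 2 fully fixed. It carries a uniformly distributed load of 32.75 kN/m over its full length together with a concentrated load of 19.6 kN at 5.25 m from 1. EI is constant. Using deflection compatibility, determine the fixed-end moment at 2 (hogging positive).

M_2 = 559 kN·m

Release both end moments; the primary structure is a simply-supported span 12 with redundants M_1 and M_2.
Simple-span end rotations at 1 and 2 under the given loads:
  at 1: UDL 32.75: wL³/(24EI) = 3744/EI
  at 2: UDL 32.75: wL³/(24EI) = 3744/EI
  at 1: point load 19.6 at a = 5.25: Pab(L + b)/(6LEI) = 243.9/EI
  at 2: point load 19.6 at a = 5.25: Pab(L + a)/(6LEI) = 206.3/EI
  θ_10 = 3988/EI,  θ_20 = 3951/EI
Flexibility coefficients: a unit moment at one end gives L/(3EI) there and L/(6EI) at the far end, so f₁₁ = f₂₂ = 4.667/EI and f₁₂ = f₂₁ = 2.333/EI.
Compatibility — zero rotation at each built-in end:
  4.667 M_1 + 2.333 M_2 = 3988
  2.333 M_1 + 4.667 M_2 = 3951
Solving the pair gives M_1 = 575.1 kN·m and M_2 = 559 kN·m (hogging).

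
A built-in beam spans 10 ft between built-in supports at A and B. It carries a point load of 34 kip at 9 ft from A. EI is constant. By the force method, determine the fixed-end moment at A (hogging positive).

Take the two fixed-end moments M_A, M_B as redundants; the released structure is the simple span AB.
On the primary (simply-supported) span, the end slopes from the loading are:
  at A: point load 34 at a = 9: Pab(L + b)/(6LEI) = 56.1/EI
  at B: point load 34 at a = 9: Pab(L + a)/(6LEI) = 96.9/EI
  θ_A0 = 56.1/EI,  θ_B0 = 96.9/EI
Flexibility coefficients: a unit moment at one end gives L/(3EI) there and L/(6EI) at the far end, so f₁₁ = f₂₂ = 3.333/EI and f₁₂ = f₂₁ = 1.667/EI.
Compatibility — zero rotation at each built-in end:
  3.333 M_A + 1.667 M_B = 56.1
  1.667 M_A + 3.333 M_B = 96.9
Solving the pair gives M_A = 3.06 kip·ft and M_B = 27.54 kip·ft (hogging).

M_A = 3.06 kip·ft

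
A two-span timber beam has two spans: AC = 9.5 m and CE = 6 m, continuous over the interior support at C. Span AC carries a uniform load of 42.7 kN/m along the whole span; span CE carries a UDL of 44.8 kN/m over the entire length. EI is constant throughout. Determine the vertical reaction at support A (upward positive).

R_A = 163.5 kN

Insert a hinge at C; M_C is the redundant, and each span becomes simply supported.
Rotations at C on the released spans (each span's end-slope, ×1/EI):
  span AC: UDL 42.7: wL³/(24EI) = 1525/EI
  span CE: UDL 44.8: wL³/(24EI) = 403.2/EI
  relative rotation θ_0 = (1525 + 403.2)/EI = 1929/EI
A unit hogging moment at C produces rotation L₁/(3EI) + L₂/(3EI) = 5.167/EI.
Slope continuity at C: θ_0 = M_C·5.167/EI, so M_C = 1929/5.167 = 373.3 kN·m (hogging).
Span AC, ΣM about A with M_C applied at C: R_C^{AC}·9.5 = 1927 + 373.3, so R_C^{AC} = 242.1 kN and R_A = 405.6 − 242.1 = 163.5 kN.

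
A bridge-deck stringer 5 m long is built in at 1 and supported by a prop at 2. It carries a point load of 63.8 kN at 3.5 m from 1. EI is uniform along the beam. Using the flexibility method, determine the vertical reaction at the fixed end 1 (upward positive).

R_1 = 27.85 kN

Take the reaction at 2 as the redundant and release it; the primary structure is a cantilever fixed at 1.
Primary-structure tip deflection at 2 by superposition:
  point load 63.8 at a = 3.5: Pa²(3L − a)/(6EI) = 1498/EI
Flexibility coefficient — unit upward force at 2: δ_{22} = L³/(3EI) = 41.67/EI.
The prop prevents deflection at 2: R_2 = δ_0/δ_{22} = 1498/41.67 = 35.95 kN.
Vertical equilibrium: R_1 = ΣP − R_2 = 63.8 − 35.95 = 27.85 kN.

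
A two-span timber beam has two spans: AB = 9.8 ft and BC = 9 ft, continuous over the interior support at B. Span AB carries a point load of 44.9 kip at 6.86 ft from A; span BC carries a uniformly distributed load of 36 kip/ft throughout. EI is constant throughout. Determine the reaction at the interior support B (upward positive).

Insert a hinge at B; M_B is the redundant, and each span becomes simply supported.
Rotations at B on the released spans (each span's end-slope, ×1/EI):
  span AB: point load 44.9 at a = 6.86: Pab(L + a)/(6LEI) = 256.6/EI
  span BC: UDL 36: wL³/(24EI) = 1094/EI
  relative rotation θ_0 = (256.6 + 1094)/EI = 1350/EI
A unit hogging moment at B produces rotation L₁/(3EI) + L₂/(3EI) = 6.267/EI.
Slope continuity at B: θ_0 = M_B·6.267/EI, so M_B = 1350/6.267 = 215.4 kip·ft (hogging).
Span AB, ΣM about A with M_B applied at B: R_B^{AB}·9.8 = 308 + 215.4, so R_B^{AB} = 53.41 kip and R_A = 44.9 − 53.41 = -8.513 kip.
Span BC, ΣM about C: R_B^{BC}·9 = 1458 + 215.4, so R_B^{BC} = 185.9 kip and R_C = 324 − 185.9 = 138.1 kip.
R_B = 53.41 + 185.9 = 239.4 kip.

R_B = 239.4 kip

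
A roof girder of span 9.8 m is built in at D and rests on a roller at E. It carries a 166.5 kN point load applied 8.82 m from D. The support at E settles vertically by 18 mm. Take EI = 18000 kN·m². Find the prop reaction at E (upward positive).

Release the roller at E. Primary structure: cantilever fixed at D.
Downward deflection at the released point E due to the loads:
  point load 166.5 at a = 8.82: Pa²(3L − a)/(6EI) = 44427/EI
Flexibility coefficient — unit upward force at E: δ_{EE} = L³/(3EI) = 313.7/EI.
With EI = 18000 kN·m²: δ_0 = 2.4682 m and δ_{EE} = 0.017429 m/kN.
Compatibility — the beam at E must follow the support down by 0.018 m: δ_0 − R_E·δ_{EE} = 0.018, so R_E = (2.4682 − 0.018)/0.017429 = 140.6 kN.

R_E = 140.6 kN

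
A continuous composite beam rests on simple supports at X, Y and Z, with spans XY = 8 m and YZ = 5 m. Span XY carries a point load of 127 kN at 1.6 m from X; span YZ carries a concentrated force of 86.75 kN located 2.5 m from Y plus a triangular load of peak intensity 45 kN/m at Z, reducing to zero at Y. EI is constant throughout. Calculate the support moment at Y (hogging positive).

M_Y = 116.5 kN·m

Insert a hinge at Y; M_Y is the redundant, and each span becomes simply supported.
End slopes at the hinge Y, treating each span as simply supported:
  span XY: point load 127 at a = 1.6: Pab(L + a)/(6LEI) = 260.1/EI
  span YZ: point load 86.75 at a = 2.5: Pab(L + b)/(6LEI) = 135.5/EI
  span YZ: triangular load, peak 45: 7w₀L³/(360EI) = 109.4/EI
  relative rotation θ_0 = (260.1 + 244.9)/EI = 505/EI
A unit hogging moment at Y produces rotation L₁/(3EI) + L₂/(3EI) = 4.333/EI.
Slope continuity at Y: θ_0 = M_Y·4.333/EI, so M_Y = 505/4.333 = 116.5 kN·m (hogging).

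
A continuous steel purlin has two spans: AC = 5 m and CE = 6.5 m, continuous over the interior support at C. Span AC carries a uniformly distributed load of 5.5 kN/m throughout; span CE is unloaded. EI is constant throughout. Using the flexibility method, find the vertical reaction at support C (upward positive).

R_C = 16.39 kN

Insert a hinge at C; M_C is the redundant, and each span becomes simply supported.
End slopes at the hinge C, treating each span as simply supported:
  span AC: UDL 5.5: wL³/(24EI) = 28.65/EI
  relative rotation θ_0 = (28.65 + 0)/EI = 28.65/EI
A unit hogging moment at C produces rotation L₁/(3EI) + L₂/(3EI) = 3.833/EI.
Compatibility: M_C·(L₁+L₂)/(3EI) = θ_0, giving M_C = 7.473 kN·m (hogging).
Span AC, ΣM about A with M_C applied at C: R_C^{AC}·5 = 68.75 + 7.473, so R_C^{AC} = 15.24 kN and R_A = 27.5 − 15.24 = 12.26 kN.
Span CE, ΣM about E: R_C^{CE}·6.5 = 0 + 7.473, so R_C^{CE} = 1.15 kN and R_E = 0 − 1.15 = -1.15 kN.
R_C = 15.24 + 1.15 = 16.39 kN.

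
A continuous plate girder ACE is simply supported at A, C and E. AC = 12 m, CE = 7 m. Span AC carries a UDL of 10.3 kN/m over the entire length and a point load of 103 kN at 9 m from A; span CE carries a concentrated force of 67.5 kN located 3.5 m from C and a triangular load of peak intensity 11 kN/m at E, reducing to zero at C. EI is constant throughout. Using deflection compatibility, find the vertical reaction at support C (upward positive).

R_C = 251.1 kN

Take M_C as the redundant. Released structure: two simple spans AC and CE with a hinge at C.
Rotations at C on the released spans (each span's end-slope, ×1/EI):
  span AC: UDL 10.3: wL³/(24EI) = 741.6/EI
  span AC: point load 103 at a = 9: Pab(L + a)/(6LEI) = 811.1/EI
  span CE: point load 67.5 at a = 3.5: Pab(L + b)/(6LEI) = 206.7/EI
  span CE: triangular load, peak 11: 7w₀L³/(360EI) = 73.36/EI
  relative rotation θ_0 = (1553 + 280.1)/EI = 1833/EI
A unit hogging moment at C produces rotation L₁/(3EI) + L₂/(3EI) = 6.333/EI.
Slope continuity at C: θ_0 = M_C·6.333/EI, so M_C = 1833/6.333 = 289.4 kN·m (hogging).
Span AC, ΣM about A with M_C applied at C: R_C^{AC}·12 = 1669 + 289.4, so R_C^{AC} = 163.2 kN and R_A = 226.6 − 163.2 = 63.43 kN.
Span CE, ΣM about E: R_C^{CE}·7 = 326.1 + 289.4, so R_C^{CE} = 87.92 kN and R_E = 106 − 87.92 = 18.08 kN.
R_C = 163.2 + 87.92 = 251.1 kN.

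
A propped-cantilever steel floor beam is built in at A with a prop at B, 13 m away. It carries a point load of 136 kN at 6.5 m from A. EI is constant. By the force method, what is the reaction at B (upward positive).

Take the reaction at B as the redundant and release it; the primary structure is a cantilever fixed at A.
Free-end deflection of the primary structure under the applied loading (downward +):
  point load 136 at a = 6.5: Pa²(3L − a)/(6EI) = 31124/EI
Flexibility coefficient — unit upward force at B: δ_{BB} = L³/(3EI) = 732.3/EI.
The prop prevents deflection at B: R_B = δ_0/δ_{BB} = 31124/732.3 = 42.5 kN.

R_B = 42.5 kN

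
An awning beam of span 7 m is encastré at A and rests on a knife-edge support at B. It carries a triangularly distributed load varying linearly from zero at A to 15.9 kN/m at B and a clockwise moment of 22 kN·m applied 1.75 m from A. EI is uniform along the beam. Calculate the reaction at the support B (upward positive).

R_B = 32.67 kN

Remove the prop at B; the released (primary) structure is a cantilever built in at A.
Primary-structure tip deflection at B by superposition:
  triangular load, peak 15.9 at the free end: 11w₀L⁴/(120EI) = 3499/EI
  clockwise couple 22 at a = 1.75: M₀a(2L − a)/(2EI) = 235.8/EI
  δ_0 = 3735/EI
Tip deflection under a unit load at B: L³/(3EI) = 114.3/EI.
The prop prevents deflection at B: R_B = δ_0/δ_{BB} = 3735/114.3 = 32.67 kN.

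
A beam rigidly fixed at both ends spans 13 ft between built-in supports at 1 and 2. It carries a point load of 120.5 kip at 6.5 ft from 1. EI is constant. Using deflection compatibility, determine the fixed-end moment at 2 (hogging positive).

Take the two fixed-end moments M_1, M_2 as redundants; the released structure is the simple span 12.
On the primary (simply-supported) span, the end slopes from the loading are:
  at 1: point load 120.5 at a = 6.5: Pab(L + b)/(6LEI) = 1273/EI
  at 2: point load 120.5 at a = 6.5: Pab(L + a)/(6LEI) = 1273/EI
  θ_10 = 1273/EI,  θ_20 = 1273/EI
Flexibility coefficients: a unit moment at one end gives L/(3EI) there and L/(6EI) at the far end, so f₁₁ = f₂₂ = 4.333/EI and f₁₂ = f₂₁ = 2.167/EI.
Compatibility — zero rotation at each built-in end:
  4.333 M_1 + 2.167 M_2 = 1273
  2.167 M_1 + 4.333 M_2 = 1273
Solving the pair gives M_1 = 195.8 kip·ft and M_2 = 195.8 kip·ft (hogging).

M_2 = 195.8 kip·ft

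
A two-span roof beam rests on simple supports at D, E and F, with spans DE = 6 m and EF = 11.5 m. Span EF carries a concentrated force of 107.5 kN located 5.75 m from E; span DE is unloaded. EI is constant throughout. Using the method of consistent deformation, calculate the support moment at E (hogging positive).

Release continuity at E by inserting a hinge; the redundant is the internal moment M_E. The primary structure is two simply-supported spans DE and EF.
Rotations at E on the released spans (each span's end-slope, ×1/EI):
  span EF: point load 107.5 at a = 5.75: Pab(L + b)/(6LEI) = 888.6/EI
  relative rotation θ_0 = (0 + 888.6)/EI = 888.6/EI
A unit hogging moment at E produces rotation L₁/(3EI) + L₂/(3EI) = 5.833/EI.
Compatibility: M_E·(L₁+L₂)/(3EI) = θ_0, giving M_E = 152.3 kN·m (hogging).

M_E = 152.3 kN·m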